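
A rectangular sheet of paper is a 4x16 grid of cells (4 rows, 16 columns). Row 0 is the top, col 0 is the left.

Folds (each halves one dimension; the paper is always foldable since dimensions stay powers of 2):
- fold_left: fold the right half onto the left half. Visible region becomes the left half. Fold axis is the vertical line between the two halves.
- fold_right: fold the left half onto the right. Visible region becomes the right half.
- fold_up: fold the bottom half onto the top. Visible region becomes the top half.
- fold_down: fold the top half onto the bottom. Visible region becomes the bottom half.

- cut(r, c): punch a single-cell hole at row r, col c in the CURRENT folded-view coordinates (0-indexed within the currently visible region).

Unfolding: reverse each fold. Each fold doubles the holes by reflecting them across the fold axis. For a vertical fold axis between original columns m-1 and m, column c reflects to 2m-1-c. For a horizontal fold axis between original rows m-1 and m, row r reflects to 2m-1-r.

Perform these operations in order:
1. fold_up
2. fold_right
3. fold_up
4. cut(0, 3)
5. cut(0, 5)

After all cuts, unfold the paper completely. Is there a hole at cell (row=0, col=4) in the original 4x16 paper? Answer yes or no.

Op 1 fold_up: fold axis h@2; visible region now rows[0,2) x cols[0,16) = 2x16
Op 2 fold_right: fold axis v@8; visible region now rows[0,2) x cols[8,16) = 2x8
Op 3 fold_up: fold axis h@1; visible region now rows[0,1) x cols[8,16) = 1x8
Op 4 cut(0, 3): punch at orig (0,11); cuts so far [(0, 11)]; region rows[0,1) x cols[8,16) = 1x8
Op 5 cut(0, 5): punch at orig (0,13); cuts so far [(0, 11), (0, 13)]; region rows[0,1) x cols[8,16) = 1x8
Unfold 1 (reflect across h@1): 4 holes -> [(0, 11), (0, 13), (1, 11), (1, 13)]
Unfold 2 (reflect across v@8): 8 holes -> [(0, 2), (0, 4), (0, 11), (0, 13), (1, 2), (1, 4), (1, 11), (1, 13)]
Unfold 3 (reflect across h@2): 16 holes -> [(0, 2), (0, 4), (0, 11), (0, 13), (1, 2), (1, 4), (1, 11), (1, 13), (2, 2), (2, 4), (2, 11), (2, 13), (3, 2), (3, 4), (3, 11), (3, 13)]
Holes: [(0, 2), (0, 4), (0, 11), (0, 13), (1, 2), (1, 4), (1, 11), (1, 13), (2, 2), (2, 4), (2, 11), (2, 13), (3, 2), (3, 4), (3, 11), (3, 13)]

Answer: yes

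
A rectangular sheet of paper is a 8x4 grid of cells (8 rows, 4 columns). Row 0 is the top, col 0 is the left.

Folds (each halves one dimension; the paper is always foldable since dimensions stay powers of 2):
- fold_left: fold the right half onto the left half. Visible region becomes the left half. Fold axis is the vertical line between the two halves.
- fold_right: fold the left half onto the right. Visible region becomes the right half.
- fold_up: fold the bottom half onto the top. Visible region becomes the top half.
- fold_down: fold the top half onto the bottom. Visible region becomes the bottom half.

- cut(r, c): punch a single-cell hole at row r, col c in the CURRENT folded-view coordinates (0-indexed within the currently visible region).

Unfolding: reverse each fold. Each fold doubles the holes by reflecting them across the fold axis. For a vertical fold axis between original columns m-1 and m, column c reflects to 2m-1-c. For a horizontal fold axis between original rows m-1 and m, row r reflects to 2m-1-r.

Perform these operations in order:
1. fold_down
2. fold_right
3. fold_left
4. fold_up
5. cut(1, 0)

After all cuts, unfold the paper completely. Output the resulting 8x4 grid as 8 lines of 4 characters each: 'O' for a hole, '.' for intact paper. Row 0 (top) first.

Op 1 fold_down: fold axis h@4; visible region now rows[4,8) x cols[0,4) = 4x4
Op 2 fold_right: fold axis v@2; visible region now rows[4,8) x cols[2,4) = 4x2
Op 3 fold_left: fold axis v@3; visible region now rows[4,8) x cols[2,3) = 4x1
Op 4 fold_up: fold axis h@6; visible region now rows[4,6) x cols[2,3) = 2x1
Op 5 cut(1, 0): punch at orig (5,2); cuts so far [(5, 2)]; region rows[4,6) x cols[2,3) = 2x1
Unfold 1 (reflect across h@6): 2 holes -> [(5, 2), (6, 2)]
Unfold 2 (reflect across v@3): 4 holes -> [(5, 2), (5, 3), (6, 2), (6, 3)]
Unfold 3 (reflect across v@2): 8 holes -> [(5, 0), (5, 1), (5, 2), (5, 3), (6, 0), (6, 1), (6, 2), (6, 3)]
Unfold 4 (reflect across h@4): 16 holes -> [(1, 0), (1, 1), (1, 2), (1, 3), (2, 0), (2, 1), (2, 2), (2, 3), (5, 0), (5, 1), (5, 2), (5, 3), (6, 0), (6, 1), (6, 2), (6, 3)]

Answer: ....
OOOO
OOOO
....
....
OOOO
OOOO
....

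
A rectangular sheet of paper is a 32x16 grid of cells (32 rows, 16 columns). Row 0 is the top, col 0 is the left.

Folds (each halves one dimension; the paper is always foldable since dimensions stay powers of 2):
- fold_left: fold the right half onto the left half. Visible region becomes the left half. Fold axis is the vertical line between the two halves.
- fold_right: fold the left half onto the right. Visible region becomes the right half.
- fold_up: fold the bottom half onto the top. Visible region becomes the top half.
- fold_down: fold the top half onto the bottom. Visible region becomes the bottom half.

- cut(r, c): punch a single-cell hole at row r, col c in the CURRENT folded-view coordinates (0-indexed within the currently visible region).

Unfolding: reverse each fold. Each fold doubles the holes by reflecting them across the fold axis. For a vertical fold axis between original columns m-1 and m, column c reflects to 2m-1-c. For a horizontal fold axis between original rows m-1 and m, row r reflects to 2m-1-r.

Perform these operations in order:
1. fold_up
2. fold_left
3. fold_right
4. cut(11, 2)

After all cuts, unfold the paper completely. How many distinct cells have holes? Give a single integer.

Answer: 8

Derivation:
Op 1 fold_up: fold axis h@16; visible region now rows[0,16) x cols[0,16) = 16x16
Op 2 fold_left: fold axis v@8; visible region now rows[0,16) x cols[0,8) = 16x8
Op 3 fold_right: fold axis v@4; visible region now rows[0,16) x cols[4,8) = 16x4
Op 4 cut(11, 2): punch at orig (11,6); cuts so far [(11, 6)]; region rows[0,16) x cols[4,8) = 16x4
Unfold 1 (reflect across v@4): 2 holes -> [(11, 1), (11, 6)]
Unfold 2 (reflect across v@8): 4 holes -> [(11, 1), (11, 6), (11, 9), (11, 14)]
Unfold 3 (reflect across h@16): 8 holes -> [(11, 1), (11, 6), (11, 9), (11, 14), (20, 1), (20, 6), (20, 9), (20, 14)]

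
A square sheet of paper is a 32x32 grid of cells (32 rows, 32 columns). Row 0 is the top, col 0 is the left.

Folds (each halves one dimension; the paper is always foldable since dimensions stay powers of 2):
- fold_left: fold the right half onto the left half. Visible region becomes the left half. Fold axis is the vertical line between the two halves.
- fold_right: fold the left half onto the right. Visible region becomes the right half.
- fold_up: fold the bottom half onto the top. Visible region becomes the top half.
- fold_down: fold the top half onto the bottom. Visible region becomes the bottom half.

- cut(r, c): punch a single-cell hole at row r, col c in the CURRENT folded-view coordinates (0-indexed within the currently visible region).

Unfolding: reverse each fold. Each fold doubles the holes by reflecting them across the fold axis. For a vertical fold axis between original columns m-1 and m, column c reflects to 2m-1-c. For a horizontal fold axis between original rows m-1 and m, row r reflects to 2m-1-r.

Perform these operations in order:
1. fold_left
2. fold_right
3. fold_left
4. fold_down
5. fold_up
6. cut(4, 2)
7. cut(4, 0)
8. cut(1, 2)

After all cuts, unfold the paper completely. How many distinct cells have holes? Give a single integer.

Op 1 fold_left: fold axis v@16; visible region now rows[0,32) x cols[0,16) = 32x16
Op 2 fold_right: fold axis v@8; visible region now rows[0,32) x cols[8,16) = 32x8
Op 3 fold_left: fold axis v@12; visible region now rows[0,32) x cols[8,12) = 32x4
Op 4 fold_down: fold axis h@16; visible region now rows[16,32) x cols[8,12) = 16x4
Op 5 fold_up: fold axis h@24; visible region now rows[16,24) x cols[8,12) = 8x4
Op 6 cut(4, 2): punch at orig (20,10); cuts so far [(20, 10)]; region rows[16,24) x cols[8,12) = 8x4
Op 7 cut(4, 0): punch at orig (20,8); cuts so far [(20, 8), (20, 10)]; region rows[16,24) x cols[8,12) = 8x4
Op 8 cut(1, 2): punch at orig (17,10); cuts so far [(17, 10), (20, 8), (20, 10)]; region rows[16,24) x cols[8,12) = 8x4
Unfold 1 (reflect across h@24): 6 holes -> [(17, 10), (20, 8), (20, 10), (27, 8), (27, 10), (30, 10)]
Unfold 2 (reflect across h@16): 12 holes -> [(1, 10), (4, 8), (4, 10), (11, 8), (11, 10), (14, 10), (17, 10), (20, 8), (20, 10), (27, 8), (27, 10), (30, 10)]
Unfold 3 (reflect across v@12): 24 holes -> [(1, 10), (1, 13), (4, 8), (4, 10), (4, 13), (4, 15), (11, 8), (11, 10), (11, 13), (11, 15), (14, 10), (14, 13), (17, 10), (17, 13), (20, 8), (20, 10), (20, 13), (20, 15), (27, 8), (27, 10), (27, 13), (27, 15), (30, 10), (30, 13)]
Unfold 4 (reflect across v@8): 48 holes -> [(1, 2), (1, 5), (1, 10), (1, 13), (4, 0), (4, 2), (4, 5), (4, 7), (4, 8), (4, 10), (4, 13), (4, 15), (11, 0), (11, 2), (11, 5), (11, 7), (11, 8), (11, 10), (11, 13), (11, 15), (14, 2), (14, 5), (14, 10), (14, 13), (17, 2), (17, 5), (17, 10), (17, 13), (20, 0), (20, 2), (20, 5), (20, 7), (20, 8), (20, 10), (20, 13), (20, 15), (27, 0), (27, 2), (27, 5), (27, 7), (27, 8), (27, 10), (27, 13), (27, 15), (30, 2), (30, 5), (30, 10), (30, 13)]
Unfold 5 (reflect across v@16): 96 holes -> [(1, 2), (1, 5), (1, 10), (1, 13), (1, 18), (1, 21), (1, 26), (1, 29), (4, 0), (4, 2), (4, 5), (4, 7), (4, 8), (4, 10), (4, 13), (4, 15), (4, 16), (4, 18), (4, 21), (4, 23), (4, 24), (4, 26), (4, 29), (4, 31), (11, 0), (11, 2), (11, 5), (11, 7), (11, 8), (11, 10), (11, 13), (11, 15), (11, 16), (11, 18), (11, 21), (11, 23), (11, 24), (11, 26), (11, 29), (11, 31), (14, 2), (14, 5), (14, 10), (14, 13), (14, 18), (14, 21), (14, 26), (14, 29), (17, 2), (17, 5), (17, 10), (17, 13), (17, 18), (17, 21), (17, 26), (17, 29), (20, 0), (20, 2), (20, 5), (20, 7), (20, 8), (20, 10), (20, 13), (20, 15), (20, 16), (20, 18), (20, 21), (20, 23), (20, 24), (20, 26), (20, 29), (20, 31), (27, 0), (27, 2), (27, 5), (27, 7), (27, 8), (27, 10), (27, 13), (27, 15), (27, 16), (27, 18), (27, 21), (27, 23), (27, 24), (27, 26), (27, 29), (27, 31), (30, 2), (30, 5), (30, 10), (30, 13), (30, 18), (30, 21), (30, 26), (30, 29)]

Answer: 96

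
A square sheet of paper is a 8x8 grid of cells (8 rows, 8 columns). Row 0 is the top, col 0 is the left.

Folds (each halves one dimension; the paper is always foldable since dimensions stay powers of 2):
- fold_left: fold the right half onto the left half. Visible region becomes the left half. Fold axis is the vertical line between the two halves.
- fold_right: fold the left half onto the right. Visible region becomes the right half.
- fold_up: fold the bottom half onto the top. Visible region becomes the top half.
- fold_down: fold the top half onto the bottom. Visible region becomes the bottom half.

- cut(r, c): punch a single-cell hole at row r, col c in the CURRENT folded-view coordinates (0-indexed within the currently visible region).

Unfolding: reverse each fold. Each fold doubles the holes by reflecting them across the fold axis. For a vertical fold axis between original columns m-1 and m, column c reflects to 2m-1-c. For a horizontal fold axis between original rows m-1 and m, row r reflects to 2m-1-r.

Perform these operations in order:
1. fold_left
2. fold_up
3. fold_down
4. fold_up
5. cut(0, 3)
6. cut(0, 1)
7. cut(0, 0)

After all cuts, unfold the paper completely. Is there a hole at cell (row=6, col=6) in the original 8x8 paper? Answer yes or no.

Answer: yes

Derivation:
Op 1 fold_left: fold axis v@4; visible region now rows[0,8) x cols[0,4) = 8x4
Op 2 fold_up: fold axis h@4; visible region now rows[0,4) x cols[0,4) = 4x4
Op 3 fold_down: fold axis h@2; visible region now rows[2,4) x cols[0,4) = 2x4
Op 4 fold_up: fold axis h@3; visible region now rows[2,3) x cols[0,4) = 1x4
Op 5 cut(0, 3): punch at orig (2,3); cuts so far [(2, 3)]; region rows[2,3) x cols[0,4) = 1x4
Op 6 cut(0, 1): punch at orig (2,1); cuts so far [(2, 1), (2, 3)]; region rows[2,3) x cols[0,4) = 1x4
Op 7 cut(0, 0): punch at orig (2,0); cuts so far [(2, 0), (2, 1), (2, 3)]; region rows[2,3) x cols[0,4) = 1x4
Unfold 1 (reflect across h@3): 6 holes -> [(2, 0), (2, 1), (2, 3), (3, 0), (3, 1), (3, 3)]
Unfold 2 (reflect across h@2): 12 holes -> [(0, 0), (0, 1), (0, 3), (1, 0), (1, 1), (1, 3), (2, 0), (2, 1), (2, 3), (3, 0), (3, 1), (3, 3)]
Unfold 3 (reflect across h@4): 24 holes -> [(0, 0), (0, 1), (0, 3), (1, 0), (1, 1), (1, 3), (2, 0), (2, 1), (2, 3), (3, 0), (3, 1), (3, 3), (4, 0), (4, 1), (4, 3), (5, 0), (5, 1), (5, 3), (6, 0), (6, 1), (6, 3), (7, 0), (7, 1), (7, 3)]
Unfold 4 (reflect across v@4): 48 holes -> [(0, 0), (0, 1), (0, 3), (0, 4), (0, 6), (0, 7), (1, 0), (1, 1), (1, 3), (1, 4), (1, 6), (1, 7), (2, 0), (2, 1), (2, 3), (2, 4), (2, 6), (2, 7), (3, 0), (3, 1), (3, 3), (3, 4), (3, 6), (3, 7), (4, 0), (4, 1), (4, 3), (4, 4), (4, 6), (4, 7), (5, 0), (5, 1), (5, 3), (5, 4), (5, 6), (5, 7), (6, 0), (6, 1), (6, 3), (6, 4), (6, 6), (6, 7), (7, 0), (7, 1), (7, 3), (7, 4), (7, 6), (7, 7)]
Holes: [(0, 0), (0, 1), (0, 3), (0, 4), (0, 6), (0, 7), (1, 0), (1, 1), (1, 3), (1, 4), (1, 6), (1, 7), (2, 0), (2, 1), (2, 3), (2, 4), (2, 6), (2, 7), (3, 0), (3, 1), (3, 3), (3, 4), (3, 6), (3, 7), (4, 0), (4, 1), (4, 3), (4, 4), (4, 6), (4, 7), (5, 0), (5, 1), (5, 3), (5, 4), (5, 6), (5, 7), (6, 0), (6, 1), (6, 3), (6, 4), (6, 6), (6, 7), (7, 0), (7, 1), (7, 3), (7, 4), (7, 6), (7, 7)]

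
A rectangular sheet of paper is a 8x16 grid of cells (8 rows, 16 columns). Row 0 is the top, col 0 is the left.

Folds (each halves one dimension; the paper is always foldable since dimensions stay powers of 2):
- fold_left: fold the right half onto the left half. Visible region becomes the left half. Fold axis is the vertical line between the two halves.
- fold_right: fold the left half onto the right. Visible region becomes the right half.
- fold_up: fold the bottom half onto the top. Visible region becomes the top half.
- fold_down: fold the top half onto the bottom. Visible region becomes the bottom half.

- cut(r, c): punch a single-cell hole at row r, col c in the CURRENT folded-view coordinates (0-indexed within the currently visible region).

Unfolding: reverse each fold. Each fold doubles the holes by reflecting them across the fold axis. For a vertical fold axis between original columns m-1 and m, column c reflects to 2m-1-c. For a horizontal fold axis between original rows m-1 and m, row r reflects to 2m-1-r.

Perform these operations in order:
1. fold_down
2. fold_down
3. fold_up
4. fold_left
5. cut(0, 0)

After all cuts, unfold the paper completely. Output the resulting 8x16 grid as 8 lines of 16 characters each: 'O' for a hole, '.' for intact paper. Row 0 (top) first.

Op 1 fold_down: fold axis h@4; visible region now rows[4,8) x cols[0,16) = 4x16
Op 2 fold_down: fold axis h@6; visible region now rows[6,8) x cols[0,16) = 2x16
Op 3 fold_up: fold axis h@7; visible region now rows[6,7) x cols[0,16) = 1x16
Op 4 fold_left: fold axis v@8; visible region now rows[6,7) x cols[0,8) = 1x8
Op 5 cut(0, 0): punch at orig (6,0); cuts so far [(6, 0)]; region rows[6,7) x cols[0,8) = 1x8
Unfold 1 (reflect across v@8): 2 holes -> [(6, 0), (6, 15)]
Unfold 2 (reflect across h@7): 4 holes -> [(6, 0), (6, 15), (7, 0), (7, 15)]
Unfold 3 (reflect across h@6): 8 holes -> [(4, 0), (4, 15), (5, 0), (5, 15), (6, 0), (6, 15), (7, 0), (7, 15)]
Unfold 4 (reflect across h@4): 16 holes -> [(0, 0), (0, 15), (1, 0), (1, 15), (2, 0), (2, 15), (3, 0), (3, 15), (4, 0), (4, 15), (5, 0), (5, 15), (6, 0), (6, 15), (7, 0), (7, 15)]

Answer: O..............O
O..............O
O..............O
O..............O
O..............O
O..............O
O..............O
O..............O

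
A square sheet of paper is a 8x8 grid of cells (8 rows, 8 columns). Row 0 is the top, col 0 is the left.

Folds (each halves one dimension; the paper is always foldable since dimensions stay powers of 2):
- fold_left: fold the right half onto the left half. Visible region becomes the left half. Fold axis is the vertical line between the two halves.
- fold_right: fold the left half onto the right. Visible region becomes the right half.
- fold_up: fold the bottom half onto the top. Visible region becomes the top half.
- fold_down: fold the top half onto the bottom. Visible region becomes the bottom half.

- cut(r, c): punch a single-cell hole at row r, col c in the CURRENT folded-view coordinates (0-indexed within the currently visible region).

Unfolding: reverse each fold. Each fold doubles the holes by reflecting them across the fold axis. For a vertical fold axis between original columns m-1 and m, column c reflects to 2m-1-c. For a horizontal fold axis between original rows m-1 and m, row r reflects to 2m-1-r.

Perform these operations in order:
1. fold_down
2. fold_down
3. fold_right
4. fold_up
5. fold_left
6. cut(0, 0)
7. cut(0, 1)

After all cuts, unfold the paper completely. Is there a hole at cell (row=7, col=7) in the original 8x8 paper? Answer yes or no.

Op 1 fold_down: fold axis h@4; visible region now rows[4,8) x cols[0,8) = 4x8
Op 2 fold_down: fold axis h@6; visible region now rows[6,8) x cols[0,8) = 2x8
Op 3 fold_right: fold axis v@4; visible region now rows[6,8) x cols[4,8) = 2x4
Op 4 fold_up: fold axis h@7; visible region now rows[6,7) x cols[4,8) = 1x4
Op 5 fold_left: fold axis v@6; visible region now rows[6,7) x cols[4,6) = 1x2
Op 6 cut(0, 0): punch at orig (6,4); cuts so far [(6, 4)]; region rows[6,7) x cols[4,6) = 1x2
Op 7 cut(0, 1): punch at orig (6,5); cuts so far [(6, 4), (6, 5)]; region rows[6,7) x cols[4,6) = 1x2
Unfold 1 (reflect across v@6): 4 holes -> [(6, 4), (6, 5), (6, 6), (6, 7)]
Unfold 2 (reflect across h@7): 8 holes -> [(6, 4), (6, 5), (6, 6), (6, 7), (7, 4), (7, 5), (7, 6), (7, 7)]
Unfold 3 (reflect across v@4): 16 holes -> [(6, 0), (6, 1), (6, 2), (6, 3), (6, 4), (6, 5), (6, 6), (6, 7), (7, 0), (7, 1), (7, 2), (7, 3), (7, 4), (7, 5), (7, 6), (7, 7)]
Unfold 4 (reflect across h@6): 32 holes -> [(4, 0), (4, 1), (4, 2), (4, 3), (4, 4), (4, 5), (4, 6), (4, 7), (5, 0), (5, 1), (5, 2), (5, 3), (5, 4), (5, 5), (5, 6), (5, 7), (6, 0), (6, 1), (6, 2), (6, 3), (6, 4), (6, 5), (6, 6), (6, 7), (7, 0), (7, 1), (7, 2), (7, 3), (7, 4), (7, 5), (7, 6), (7, 7)]
Unfold 5 (reflect across h@4): 64 holes -> [(0, 0), (0, 1), (0, 2), (0, 3), (0, 4), (0, 5), (0, 6), (0, 7), (1, 0), (1, 1), (1, 2), (1, 3), (1, 4), (1, 5), (1, 6), (1, 7), (2, 0), (2, 1), (2, 2), (2, 3), (2, 4), (2, 5), (2, 6), (2, 7), (3, 0), (3, 1), (3, 2), (3, 3), (3, 4), (3, 5), (3, 6), (3, 7), (4, 0), (4, 1), (4, 2), (4, 3), (4, 4), (4, 5), (4, 6), (4, 7), (5, 0), (5, 1), (5, 2), (5, 3), (5, 4), (5, 5), (5, 6), (5, 7), (6, 0), (6, 1), (6, 2), (6, 3), (6, 4), (6, 5), (6, 6), (6, 7), (7, 0), (7, 1), (7, 2), (7, 3), (7, 4), (7, 5), (7, 6), (7, 7)]
Holes: [(0, 0), (0, 1), (0, 2), (0, 3), (0, 4), (0, 5), (0, 6), (0, 7), (1, 0), (1, 1), (1, 2), (1, 3), (1, 4), (1, 5), (1, 6), (1, 7), (2, 0), (2, 1), (2, 2), (2, 3), (2, 4), (2, 5), (2, 6), (2, 7), (3, 0), (3, 1), (3, 2), (3, 3), (3, 4), (3, 5), (3, 6), (3, 7), (4, 0), (4, 1), (4, 2), (4, 3), (4, 4), (4, 5), (4, 6), (4, 7), (5, 0), (5, 1), (5, 2), (5, 3), (5, 4), (5, 5), (5, 6), (5, 7), (6, 0), (6, 1), (6, 2), (6, 3), (6, 4), (6, 5), (6, 6), (6, 7), (7, 0), (7, 1), (7, 2), (7, 3), (7, 4), (7, 5), (7, 6), (7, 7)]

Answer: yes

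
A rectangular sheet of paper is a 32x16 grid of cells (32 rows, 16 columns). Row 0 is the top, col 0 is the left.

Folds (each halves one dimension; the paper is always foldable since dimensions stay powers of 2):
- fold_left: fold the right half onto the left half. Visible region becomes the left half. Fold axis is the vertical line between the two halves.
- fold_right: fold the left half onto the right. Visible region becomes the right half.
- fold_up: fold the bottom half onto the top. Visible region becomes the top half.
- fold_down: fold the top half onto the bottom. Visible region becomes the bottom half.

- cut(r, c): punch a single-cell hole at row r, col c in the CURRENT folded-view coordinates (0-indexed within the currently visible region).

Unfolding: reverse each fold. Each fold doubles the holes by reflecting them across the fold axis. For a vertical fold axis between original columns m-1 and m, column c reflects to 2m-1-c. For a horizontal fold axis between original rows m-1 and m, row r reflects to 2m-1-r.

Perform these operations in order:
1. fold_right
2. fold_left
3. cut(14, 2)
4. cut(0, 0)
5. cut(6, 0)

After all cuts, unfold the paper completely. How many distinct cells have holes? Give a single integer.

Op 1 fold_right: fold axis v@8; visible region now rows[0,32) x cols[8,16) = 32x8
Op 2 fold_left: fold axis v@12; visible region now rows[0,32) x cols[8,12) = 32x4
Op 3 cut(14, 2): punch at orig (14,10); cuts so far [(14, 10)]; region rows[0,32) x cols[8,12) = 32x4
Op 4 cut(0, 0): punch at orig (0,8); cuts so far [(0, 8), (14, 10)]; region rows[0,32) x cols[8,12) = 32x4
Op 5 cut(6, 0): punch at orig (6,8); cuts so far [(0, 8), (6, 8), (14, 10)]; region rows[0,32) x cols[8,12) = 32x4
Unfold 1 (reflect across v@12): 6 holes -> [(0, 8), (0, 15), (6, 8), (6, 15), (14, 10), (14, 13)]
Unfold 2 (reflect across v@8): 12 holes -> [(0, 0), (0, 7), (0, 8), (0, 15), (6, 0), (6, 7), (6, 8), (6, 15), (14, 2), (14, 5), (14, 10), (14, 13)]

Answer: 12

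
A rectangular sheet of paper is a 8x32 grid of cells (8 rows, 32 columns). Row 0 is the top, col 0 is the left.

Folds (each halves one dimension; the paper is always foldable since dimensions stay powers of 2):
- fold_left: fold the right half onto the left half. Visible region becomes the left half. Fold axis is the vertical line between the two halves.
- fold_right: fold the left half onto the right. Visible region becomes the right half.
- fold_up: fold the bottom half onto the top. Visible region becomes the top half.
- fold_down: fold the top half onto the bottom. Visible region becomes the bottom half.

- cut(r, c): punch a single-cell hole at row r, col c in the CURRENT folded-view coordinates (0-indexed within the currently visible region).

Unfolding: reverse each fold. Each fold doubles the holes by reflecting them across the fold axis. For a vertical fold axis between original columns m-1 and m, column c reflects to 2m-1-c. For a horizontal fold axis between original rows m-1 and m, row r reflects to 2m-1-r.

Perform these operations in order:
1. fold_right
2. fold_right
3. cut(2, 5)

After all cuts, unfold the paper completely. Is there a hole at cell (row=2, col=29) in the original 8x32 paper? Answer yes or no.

Answer: yes

Derivation:
Op 1 fold_right: fold axis v@16; visible region now rows[0,8) x cols[16,32) = 8x16
Op 2 fold_right: fold axis v@24; visible region now rows[0,8) x cols[24,32) = 8x8
Op 3 cut(2, 5): punch at orig (2,29); cuts so far [(2, 29)]; region rows[0,8) x cols[24,32) = 8x8
Unfold 1 (reflect across v@24): 2 holes -> [(2, 18), (2, 29)]
Unfold 2 (reflect across v@16): 4 holes -> [(2, 2), (2, 13), (2, 18), (2, 29)]
Holes: [(2, 2), (2, 13), (2, 18), (2, 29)]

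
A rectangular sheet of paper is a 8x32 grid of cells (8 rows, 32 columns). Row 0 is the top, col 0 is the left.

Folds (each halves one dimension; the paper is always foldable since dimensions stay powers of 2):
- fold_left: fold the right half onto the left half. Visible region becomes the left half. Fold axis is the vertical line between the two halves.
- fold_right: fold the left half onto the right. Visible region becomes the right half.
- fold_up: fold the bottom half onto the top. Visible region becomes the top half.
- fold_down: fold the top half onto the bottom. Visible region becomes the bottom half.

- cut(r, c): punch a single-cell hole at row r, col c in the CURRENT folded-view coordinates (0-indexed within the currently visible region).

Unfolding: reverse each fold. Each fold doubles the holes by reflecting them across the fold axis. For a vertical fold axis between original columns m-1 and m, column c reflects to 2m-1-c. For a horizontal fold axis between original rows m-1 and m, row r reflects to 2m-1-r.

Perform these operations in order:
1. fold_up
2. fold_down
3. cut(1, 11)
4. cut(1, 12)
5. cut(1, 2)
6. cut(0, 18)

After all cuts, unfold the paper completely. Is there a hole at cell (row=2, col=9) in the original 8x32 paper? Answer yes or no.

Answer: no

Derivation:
Op 1 fold_up: fold axis h@4; visible region now rows[0,4) x cols[0,32) = 4x32
Op 2 fold_down: fold axis h@2; visible region now rows[2,4) x cols[0,32) = 2x32
Op 3 cut(1, 11): punch at orig (3,11); cuts so far [(3, 11)]; region rows[2,4) x cols[0,32) = 2x32
Op 4 cut(1, 12): punch at orig (3,12); cuts so far [(3, 11), (3, 12)]; region rows[2,4) x cols[0,32) = 2x32
Op 5 cut(1, 2): punch at orig (3,2); cuts so far [(3, 2), (3, 11), (3, 12)]; region rows[2,4) x cols[0,32) = 2x32
Op 6 cut(0, 18): punch at orig (2,18); cuts so far [(2, 18), (3, 2), (3, 11), (3, 12)]; region rows[2,4) x cols[0,32) = 2x32
Unfold 1 (reflect across h@2): 8 holes -> [(0, 2), (0, 11), (0, 12), (1, 18), (2, 18), (3, 2), (3, 11), (3, 12)]
Unfold 2 (reflect across h@4): 16 holes -> [(0, 2), (0, 11), (0, 12), (1, 18), (2, 18), (3, 2), (3, 11), (3, 12), (4, 2), (4, 11), (4, 12), (5, 18), (6, 18), (7, 2), (7, 11), (7, 12)]
Holes: [(0, 2), (0, 11), (0, 12), (1, 18), (2, 18), (3, 2), (3, 11), (3, 12), (4, 2), (4, 11), (4, 12), (5, 18), (6, 18), (7, 2), (7, 11), (7, 12)]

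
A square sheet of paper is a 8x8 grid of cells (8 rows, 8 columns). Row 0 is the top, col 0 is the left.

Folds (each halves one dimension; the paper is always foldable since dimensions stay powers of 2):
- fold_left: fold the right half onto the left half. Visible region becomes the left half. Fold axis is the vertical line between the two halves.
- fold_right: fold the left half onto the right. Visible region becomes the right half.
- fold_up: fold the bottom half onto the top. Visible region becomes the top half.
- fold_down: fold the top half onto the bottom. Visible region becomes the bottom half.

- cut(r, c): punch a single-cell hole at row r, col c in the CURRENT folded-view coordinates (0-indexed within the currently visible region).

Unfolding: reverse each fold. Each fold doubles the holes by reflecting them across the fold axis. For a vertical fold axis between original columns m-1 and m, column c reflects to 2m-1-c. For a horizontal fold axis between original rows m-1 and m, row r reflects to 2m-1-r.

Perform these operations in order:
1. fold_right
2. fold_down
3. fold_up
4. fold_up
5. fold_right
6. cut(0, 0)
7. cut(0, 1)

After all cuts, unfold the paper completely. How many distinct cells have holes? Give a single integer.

Answer: 64

Derivation:
Op 1 fold_right: fold axis v@4; visible region now rows[0,8) x cols[4,8) = 8x4
Op 2 fold_down: fold axis h@4; visible region now rows[4,8) x cols[4,8) = 4x4
Op 3 fold_up: fold axis h@6; visible region now rows[4,6) x cols[4,8) = 2x4
Op 4 fold_up: fold axis h@5; visible region now rows[4,5) x cols[4,8) = 1x4
Op 5 fold_right: fold axis v@6; visible region now rows[4,5) x cols[6,8) = 1x2
Op 6 cut(0, 0): punch at orig (4,6); cuts so far [(4, 6)]; region rows[4,5) x cols[6,8) = 1x2
Op 7 cut(0, 1): punch at orig (4,7); cuts so far [(4, 6), (4, 7)]; region rows[4,5) x cols[6,8) = 1x2
Unfold 1 (reflect across v@6): 4 holes -> [(4, 4), (4, 5), (4, 6), (4, 7)]
Unfold 2 (reflect across h@5): 8 holes -> [(4, 4), (4, 5), (4, 6), (4, 7), (5, 4), (5, 5), (5, 6), (5, 7)]
Unfold 3 (reflect across h@6): 16 holes -> [(4, 4), (4, 5), (4, 6), (4, 7), (5, 4), (5, 5), (5, 6), (5, 7), (6, 4), (6, 5), (6, 6), (6, 7), (7, 4), (7, 5), (7, 6), (7, 7)]
Unfold 4 (reflect across h@4): 32 holes -> [(0, 4), (0, 5), (0, 6), (0, 7), (1, 4), (1, 5), (1, 6), (1, 7), (2, 4), (2, 5), (2, 6), (2, 7), (3, 4), (3, 5), (3, 6), (3, 7), (4, 4), (4, 5), (4, 6), (4, 7), (5, 4), (5, 5), (5, 6), (5, 7), (6, 4), (6, 5), (6, 6), (6, 7), (7, 4), (7, 5), (7, 6), (7, 7)]
Unfold 5 (reflect across v@4): 64 holes -> [(0, 0), (0, 1), (0, 2), (0, 3), (0, 4), (0, 5), (0, 6), (0, 7), (1, 0), (1, 1), (1, 2), (1, 3), (1, 4), (1, 5), (1, 6), (1, 7), (2, 0), (2, 1), (2, 2), (2, 3), (2, 4), (2, 5), (2, 6), (2, 7), (3, 0), (3, 1), (3, 2), (3, 3), (3, 4), (3, 5), (3, 6), (3, 7), (4, 0), (4, 1), (4, 2), (4, 3), (4, 4), (4, 5), (4, 6), (4, 7), (5, 0), (5, 1), (5, 2), (5, 3), (5, 4), (5, 5), (5, 6), (5, 7), (6, 0), (6, 1), (6, 2), (6, 3), (6, 4), (6, 5), (6, 6), (6, 7), (7, 0), (7, 1), (7, 2), (7, 3), (7, 4), (7, 5), (7, 6), (7, 7)]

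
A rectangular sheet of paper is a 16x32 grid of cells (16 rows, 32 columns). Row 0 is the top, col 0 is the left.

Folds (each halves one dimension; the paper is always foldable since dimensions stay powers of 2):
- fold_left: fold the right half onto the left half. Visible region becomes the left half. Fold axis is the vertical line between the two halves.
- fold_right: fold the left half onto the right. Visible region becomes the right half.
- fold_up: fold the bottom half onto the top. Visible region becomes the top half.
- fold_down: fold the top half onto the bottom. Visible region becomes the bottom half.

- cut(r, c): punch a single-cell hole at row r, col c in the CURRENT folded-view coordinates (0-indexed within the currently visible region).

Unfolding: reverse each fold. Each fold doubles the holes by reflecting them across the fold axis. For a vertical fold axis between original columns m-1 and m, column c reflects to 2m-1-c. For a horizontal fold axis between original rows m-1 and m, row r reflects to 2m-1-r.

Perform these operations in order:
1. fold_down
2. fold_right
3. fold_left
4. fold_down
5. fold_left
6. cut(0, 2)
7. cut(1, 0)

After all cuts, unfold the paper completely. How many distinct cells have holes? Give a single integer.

Answer: 64

Derivation:
Op 1 fold_down: fold axis h@8; visible region now rows[8,16) x cols[0,32) = 8x32
Op 2 fold_right: fold axis v@16; visible region now rows[8,16) x cols[16,32) = 8x16
Op 3 fold_left: fold axis v@24; visible region now rows[8,16) x cols[16,24) = 8x8
Op 4 fold_down: fold axis h@12; visible region now rows[12,16) x cols[16,24) = 4x8
Op 5 fold_left: fold axis v@20; visible region now rows[12,16) x cols[16,20) = 4x4
Op 6 cut(0, 2): punch at orig (12,18); cuts so far [(12, 18)]; region rows[12,16) x cols[16,20) = 4x4
Op 7 cut(1, 0): punch at orig (13,16); cuts so far [(12, 18), (13, 16)]; region rows[12,16) x cols[16,20) = 4x4
Unfold 1 (reflect across v@20): 4 holes -> [(12, 18), (12, 21), (13, 16), (13, 23)]
Unfold 2 (reflect across h@12): 8 holes -> [(10, 16), (10, 23), (11, 18), (11, 21), (12, 18), (12, 21), (13, 16), (13, 23)]
Unfold 3 (reflect across v@24): 16 holes -> [(10, 16), (10, 23), (10, 24), (10, 31), (11, 18), (11, 21), (11, 26), (11, 29), (12, 18), (12, 21), (12, 26), (12, 29), (13, 16), (13, 23), (13, 24), (13, 31)]
Unfold 4 (reflect across v@16): 32 holes -> [(10, 0), (10, 7), (10, 8), (10, 15), (10, 16), (10, 23), (10, 24), (10, 31), (11, 2), (11, 5), (11, 10), (11, 13), (11, 18), (11, 21), (11, 26), (11, 29), (12, 2), (12, 5), (12, 10), (12, 13), (12, 18), (12, 21), (12, 26), (12, 29), (13, 0), (13, 7), (13, 8), (13, 15), (13, 16), (13, 23), (13, 24), (13, 31)]
Unfold 5 (reflect across h@8): 64 holes -> [(2, 0), (2, 7), (2, 8), (2, 15), (2, 16), (2, 23), (2, 24), (2, 31), (3, 2), (3, 5), (3, 10), (3, 13), (3, 18), (3, 21), (3, 26), (3, 29), (4, 2), (4, 5), (4, 10), (4, 13), (4, 18), (4, 21), (4, 26), (4, 29), (5, 0), (5, 7), (5, 8), (5, 15), (5, 16), (5, 23), (5, 24), (5, 31), (10, 0), (10, 7), (10, 8), (10, 15), (10, 16), (10, 23), (10, 24), (10, 31), (11, 2), (11, 5), (11, 10), (11, 13), (11, 18), (11, 21), (11, 26), (11, 29), (12, 2), (12, 5), (12, 10), (12, 13), (12, 18), (12, 21), (12, 26), (12, 29), (13, 0), (13, 7), (13, 8), (13, 15), (13, 16), (13, 23), (13, 24), (13, 31)]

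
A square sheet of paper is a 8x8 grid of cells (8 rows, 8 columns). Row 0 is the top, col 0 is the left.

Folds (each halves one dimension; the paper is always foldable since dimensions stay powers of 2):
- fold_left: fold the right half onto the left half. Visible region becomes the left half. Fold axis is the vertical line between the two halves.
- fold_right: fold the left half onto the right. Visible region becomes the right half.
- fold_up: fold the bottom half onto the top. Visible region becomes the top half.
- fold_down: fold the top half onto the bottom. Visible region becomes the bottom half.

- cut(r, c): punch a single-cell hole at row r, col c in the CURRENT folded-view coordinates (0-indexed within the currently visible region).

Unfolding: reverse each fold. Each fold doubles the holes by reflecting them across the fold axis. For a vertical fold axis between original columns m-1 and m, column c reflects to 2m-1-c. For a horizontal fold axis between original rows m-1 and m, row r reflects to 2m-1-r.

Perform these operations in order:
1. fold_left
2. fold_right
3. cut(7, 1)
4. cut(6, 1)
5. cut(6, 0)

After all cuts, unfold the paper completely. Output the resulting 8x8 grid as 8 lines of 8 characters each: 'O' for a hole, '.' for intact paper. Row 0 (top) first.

Answer: ........
........
........
........
........
........
OOOOOOOO
O..OO..O

Derivation:
Op 1 fold_left: fold axis v@4; visible region now rows[0,8) x cols[0,4) = 8x4
Op 2 fold_right: fold axis v@2; visible region now rows[0,8) x cols[2,4) = 8x2
Op 3 cut(7, 1): punch at orig (7,3); cuts so far [(7, 3)]; region rows[0,8) x cols[2,4) = 8x2
Op 4 cut(6, 1): punch at orig (6,3); cuts so far [(6, 3), (7, 3)]; region rows[0,8) x cols[2,4) = 8x2
Op 5 cut(6, 0): punch at orig (6,2); cuts so far [(6, 2), (6, 3), (7, 3)]; region rows[0,8) x cols[2,4) = 8x2
Unfold 1 (reflect across v@2): 6 holes -> [(6, 0), (6, 1), (6, 2), (6, 3), (7, 0), (7, 3)]
Unfold 2 (reflect across v@4): 12 holes -> [(6, 0), (6, 1), (6, 2), (6, 3), (6, 4), (6, 5), (6, 6), (6, 7), (7, 0), (7, 3), (7, 4), (7, 7)]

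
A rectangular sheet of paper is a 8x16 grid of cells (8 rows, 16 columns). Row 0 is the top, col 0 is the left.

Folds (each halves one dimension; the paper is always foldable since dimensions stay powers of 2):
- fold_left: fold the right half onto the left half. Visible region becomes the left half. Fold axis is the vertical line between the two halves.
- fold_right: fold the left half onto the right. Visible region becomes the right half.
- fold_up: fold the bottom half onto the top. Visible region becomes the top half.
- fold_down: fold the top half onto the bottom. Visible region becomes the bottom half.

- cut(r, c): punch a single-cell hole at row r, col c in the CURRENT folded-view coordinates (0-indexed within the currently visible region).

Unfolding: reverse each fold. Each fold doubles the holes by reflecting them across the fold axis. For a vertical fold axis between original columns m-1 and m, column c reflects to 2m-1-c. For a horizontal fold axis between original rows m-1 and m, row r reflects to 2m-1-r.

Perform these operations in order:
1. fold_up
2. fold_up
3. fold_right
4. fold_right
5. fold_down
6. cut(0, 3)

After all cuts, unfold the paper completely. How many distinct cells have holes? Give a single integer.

Op 1 fold_up: fold axis h@4; visible region now rows[0,4) x cols[0,16) = 4x16
Op 2 fold_up: fold axis h@2; visible region now rows[0,2) x cols[0,16) = 2x16
Op 3 fold_right: fold axis v@8; visible region now rows[0,2) x cols[8,16) = 2x8
Op 4 fold_right: fold axis v@12; visible region now rows[0,2) x cols[12,16) = 2x4
Op 5 fold_down: fold axis h@1; visible region now rows[1,2) x cols[12,16) = 1x4
Op 6 cut(0, 3): punch at orig (1,15); cuts so far [(1, 15)]; region rows[1,2) x cols[12,16) = 1x4
Unfold 1 (reflect across h@1): 2 holes -> [(0, 15), (1, 15)]
Unfold 2 (reflect across v@12): 4 holes -> [(0, 8), (0, 15), (1, 8), (1, 15)]
Unfold 3 (reflect across v@8): 8 holes -> [(0, 0), (0, 7), (0, 8), (0, 15), (1, 0), (1, 7), (1, 8), (1, 15)]
Unfold 4 (reflect across h@2): 16 holes -> [(0, 0), (0, 7), (0, 8), (0, 15), (1, 0), (1, 7), (1, 8), (1, 15), (2, 0), (2, 7), (2, 8), (2, 15), (3, 0), (3, 7), (3, 8), (3, 15)]
Unfold 5 (reflect across h@4): 32 holes -> [(0, 0), (0, 7), (0, 8), (0, 15), (1, 0), (1, 7), (1, 8), (1, 15), (2, 0), (2, 7), (2, 8), (2, 15), (3, 0), (3, 7), (3, 8), (3, 15), (4, 0), (4, 7), (4, 8), (4, 15), (5, 0), (5, 7), (5, 8), (5, 15), (6, 0), (6, 7), (6, 8), (6, 15), (7, 0), (7, 7), (7, 8), (7, 15)]

Answer: 32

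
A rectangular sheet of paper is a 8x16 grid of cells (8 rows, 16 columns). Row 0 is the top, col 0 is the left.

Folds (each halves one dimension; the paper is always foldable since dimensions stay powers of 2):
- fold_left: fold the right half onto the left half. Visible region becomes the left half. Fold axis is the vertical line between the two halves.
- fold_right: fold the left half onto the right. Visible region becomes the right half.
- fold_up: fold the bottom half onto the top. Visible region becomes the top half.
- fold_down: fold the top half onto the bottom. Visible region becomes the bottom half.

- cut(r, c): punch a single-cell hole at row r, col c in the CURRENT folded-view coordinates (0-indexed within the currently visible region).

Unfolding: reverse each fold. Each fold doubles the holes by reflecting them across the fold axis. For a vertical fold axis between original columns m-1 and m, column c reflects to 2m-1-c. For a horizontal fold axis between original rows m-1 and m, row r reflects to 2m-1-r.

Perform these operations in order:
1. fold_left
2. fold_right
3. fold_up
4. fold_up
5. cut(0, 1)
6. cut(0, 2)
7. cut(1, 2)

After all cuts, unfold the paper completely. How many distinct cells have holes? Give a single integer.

Answer: 48

Derivation:
Op 1 fold_left: fold axis v@8; visible region now rows[0,8) x cols[0,8) = 8x8
Op 2 fold_right: fold axis v@4; visible region now rows[0,8) x cols[4,8) = 8x4
Op 3 fold_up: fold axis h@4; visible region now rows[0,4) x cols[4,8) = 4x4
Op 4 fold_up: fold axis h@2; visible region now rows[0,2) x cols[4,8) = 2x4
Op 5 cut(0, 1): punch at orig (0,5); cuts so far [(0, 5)]; region rows[0,2) x cols[4,8) = 2x4
Op 6 cut(0, 2): punch at orig (0,6); cuts so far [(0, 5), (0, 6)]; region rows[0,2) x cols[4,8) = 2x4
Op 7 cut(1, 2): punch at orig (1,6); cuts so far [(0, 5), (0, 6), (1, 6)]; region rows[0,2) x cols[4,8) = 2x4
Unfold 1 (reflect across h@2): 6 holes -> [(0, 5), (0, 6), (1, 6), (2, 6), (3, 5), (3, 6)]
Unfold 2 (reflect across h@4): 12 holes -> [(0, 5), (0, 6), (1, 6), (2, 6), (3, 5), (3, 6), (4, 5), (4, 6), (5, 6), (6, 6), (7, 5), (7, 6)]
Unfold 3 (reflect across v@4): 24 holes -> [(0, 1), (0, 2), (0, 5), (0, 6), (1, 1), (1, 6), (2, 1), (2, 6), (3, 1), (3, 2), (3, 5), (3, 6), (4, 1), (4, 2), (4, 5), (4, 6), (5, 1), (5, 6), (6, 1), (6, 6), (7, 1), (7, 2), (7, 5), (7, 6)]
Unfold 4 (reflect across v@8): 48 holes -> [(0, 1), (0, 2), (0, 5), (0, 6), (0, 9), (0, 10), (0, 13), (0, 14), (1, 1), (1, 6), (1, 9), (1, 14), (2, 1), (2, 6), (2, 9), (2, 14), (3, 1), (3, 2), (3, 5), (3, 6), (3, 9), (3, 10), (3, 13), (3, 14), (4, 1), (4, 2), (4, 5), (4, 6), (4, 9), (4, 10), (4, 13), (4, 14), (5, 1), (5, 6), (5, 9), (5, 14), (6, 1), (6, 6), (6, 9), (6, 14), (7, 1), (7, 2), (7, 5), (7, 6), (7, 9), (7, 10), (7, 13), (7, 14)]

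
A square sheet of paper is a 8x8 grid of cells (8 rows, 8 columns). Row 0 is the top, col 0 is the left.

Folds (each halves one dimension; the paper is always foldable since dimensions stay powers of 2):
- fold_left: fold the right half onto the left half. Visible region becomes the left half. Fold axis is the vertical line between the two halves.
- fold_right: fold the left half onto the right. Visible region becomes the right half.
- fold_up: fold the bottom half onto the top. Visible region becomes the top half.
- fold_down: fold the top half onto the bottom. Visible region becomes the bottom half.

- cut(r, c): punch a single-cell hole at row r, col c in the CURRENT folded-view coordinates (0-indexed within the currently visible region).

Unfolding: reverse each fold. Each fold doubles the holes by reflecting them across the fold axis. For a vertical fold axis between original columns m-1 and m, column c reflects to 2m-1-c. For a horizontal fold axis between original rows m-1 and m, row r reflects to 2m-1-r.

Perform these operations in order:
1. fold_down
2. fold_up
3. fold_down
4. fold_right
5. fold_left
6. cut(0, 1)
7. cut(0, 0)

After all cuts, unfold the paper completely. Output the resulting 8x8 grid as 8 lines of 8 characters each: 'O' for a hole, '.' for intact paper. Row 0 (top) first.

Op 1 fold_down: fold axis h@4; visible region now rows[4,8) x cols[0,8) = 4x8
Op 2 fold_up: fold axis h@6; visible region now rows[4,6) x cols[0,8) = 2x8
Op 3 fold_down: fold axis h@5; visible region now rows[5,6) x cols[0,8) = 1x8
Op 4 fold_right: fold axis v@4; visible region now rows[5,6) x cols[4,8) = 1x4
Op 5 fold_left: fold axis v@6; visible region now rows[5,6) x cols[4,6) = 1x2
Op 6 cut(0, 1): punch at orig (5,5); cuts so far [(5, 5)]; region rows[5,6) x cols[4,6) = 1x2
Op 7 cut(0, 0): punch at orig (5,4); cuts so far [(5, 4), (5, 5)]; region rows[5,6) x cols[4,6) = 1x2
Unfold 1 (reflect across v@6): 4 holes -> [(5, 4), (5, 5), (5, 6), (5, 7)]
Unfold 2 (reflect across v@4): 8 holes -> [(5, 0), (5, 1), (5, 2), (5, 3), (5, 4), (5, 5), (5, 6), (5, 7)]
Unfold 3 (reflect across h@5): 16 holes -> [(4, 0), (4, 1), (4, 2), (4, 3), (4, 4), (4, 5), (4, 6), (4, 7), (5, 0), (5, 1), (5, 2), (5, 3), (5, 4), (5, 5), (5, 6), (5, 7)]
Unfold 4 (reflect across h@6): 32 holes -> [(4, 0), (4, 1), (4, 2), (4, 3), (4, 4), (4, 5), (4, 6), (4, 7), (5, 0), (5, 1), (5, 2), (5, 3), (5, 4), (5, 5), (5, 6), (5, 7), (6, 0), (6, 1), (6, 2), (6, 3), (6, 4), (6, 5), (6, 6), (6, 7), (7, 0), (7, 1), (7, 2), (7, 3), (7, 4), (7, 5), (7, 6), (7, 7)]
Unfold 5 (reflect across h@4): 64 holes -> [(0, 0), (0, 1), (0, 2), (0, 3), (0, 4), (0, 5), (0, 6), (0, 7), (1, 0), (1, 1), (1, 2), (1, 3), (1, 4), (1, 5), (1, 6), (1, 7), (2, 0), (2, 1), (2, 2), (2, 3), (2, 4), (2, 5), (2, 6), (2, 7), (3, 0), (3, 1), (3, 2), (3, 3), (3, 4), (3, 5), (3, 6), (3, 7), (4, 0), (4, 1), (4, 2), (4, 3), (4, 4), (4, 5), (4, 6), (4, 7), (5, 0), (5, 1), (5, 2), (5, 3), (5, 4), (5, 5), (5, 6), (5, 7), (6, 0), (6, 1), (6, 2), (6, 3), (6, 4), (6, 5), (6, 6), (6, 7), (7, 0), (7, 1), (7, 2), (7, 3), (7, 4), (7, 5), (7, 6), (7, 7)]

Answer: OOOOOOOO
OOOOOOOO
OOOOOOOO
OOOOOOOO
OOOOOOOO
OOOOOOOO
OOOOOOOO
OOOOOOOO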